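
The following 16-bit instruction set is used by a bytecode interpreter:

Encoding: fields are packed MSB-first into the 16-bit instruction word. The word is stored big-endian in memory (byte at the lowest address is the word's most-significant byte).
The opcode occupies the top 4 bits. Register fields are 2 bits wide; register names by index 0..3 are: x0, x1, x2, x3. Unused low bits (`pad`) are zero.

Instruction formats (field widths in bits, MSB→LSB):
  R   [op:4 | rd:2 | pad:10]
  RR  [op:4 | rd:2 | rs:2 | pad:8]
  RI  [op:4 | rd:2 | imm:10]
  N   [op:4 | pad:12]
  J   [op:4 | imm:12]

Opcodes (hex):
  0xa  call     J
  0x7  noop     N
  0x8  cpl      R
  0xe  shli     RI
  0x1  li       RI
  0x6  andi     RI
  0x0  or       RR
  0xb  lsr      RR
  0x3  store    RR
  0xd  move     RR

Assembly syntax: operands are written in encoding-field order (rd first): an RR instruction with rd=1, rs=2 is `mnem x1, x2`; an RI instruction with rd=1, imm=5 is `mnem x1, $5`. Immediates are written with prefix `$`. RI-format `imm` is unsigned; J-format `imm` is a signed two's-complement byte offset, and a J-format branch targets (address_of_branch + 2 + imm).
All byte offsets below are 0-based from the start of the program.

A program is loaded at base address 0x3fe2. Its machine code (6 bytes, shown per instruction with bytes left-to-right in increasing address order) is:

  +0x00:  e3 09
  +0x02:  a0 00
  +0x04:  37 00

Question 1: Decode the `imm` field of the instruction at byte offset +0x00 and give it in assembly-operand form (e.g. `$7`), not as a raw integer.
$777

off 0x00: read e3 09 as big → 0xe309
  op=0xe309>>12=0xe ⇒ shli (RI)
  rd: (w>>10)&0x3=0x0 → x0
  imm: (w>>0)&0x3ff=0x309 → $777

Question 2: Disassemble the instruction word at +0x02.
call $0

+0x02: a0 00 ⇒ word 0xa000 (big)
  opcode bits[15:12]=0xa: call/J
  [11:0] imm=0 = $0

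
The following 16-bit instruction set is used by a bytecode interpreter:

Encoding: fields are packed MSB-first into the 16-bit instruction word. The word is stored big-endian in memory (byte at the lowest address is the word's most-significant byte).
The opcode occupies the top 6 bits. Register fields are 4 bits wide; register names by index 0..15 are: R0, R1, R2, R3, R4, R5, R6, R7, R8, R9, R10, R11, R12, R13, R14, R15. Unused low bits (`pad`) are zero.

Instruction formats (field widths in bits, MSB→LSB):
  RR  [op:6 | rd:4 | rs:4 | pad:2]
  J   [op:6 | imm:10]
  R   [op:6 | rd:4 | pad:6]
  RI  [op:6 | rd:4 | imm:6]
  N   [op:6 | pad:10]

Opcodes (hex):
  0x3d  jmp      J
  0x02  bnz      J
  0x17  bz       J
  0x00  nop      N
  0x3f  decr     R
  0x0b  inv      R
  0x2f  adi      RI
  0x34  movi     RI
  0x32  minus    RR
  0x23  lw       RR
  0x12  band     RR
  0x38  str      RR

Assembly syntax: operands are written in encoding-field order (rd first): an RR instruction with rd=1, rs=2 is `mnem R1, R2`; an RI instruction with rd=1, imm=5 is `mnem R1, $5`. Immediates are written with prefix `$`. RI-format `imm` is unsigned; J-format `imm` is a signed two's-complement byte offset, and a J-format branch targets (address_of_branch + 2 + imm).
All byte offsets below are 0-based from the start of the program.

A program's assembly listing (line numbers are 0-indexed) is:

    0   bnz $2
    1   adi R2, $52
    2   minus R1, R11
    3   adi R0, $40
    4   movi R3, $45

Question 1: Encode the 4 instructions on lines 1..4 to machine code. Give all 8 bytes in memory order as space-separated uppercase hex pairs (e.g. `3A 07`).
1. adi fields op=0x2f:6|rd=2:4|imm=52:6 → word bcb4h → bc b4
2. minus fields op=0x32:6|rd=1:4|rs=11:4|pad=0:2 → word c86ch → c8 6c
3. adi fields op=0x2f:6|rd=0:4|imm=40:6 → word bc28h → bc 28
4. movi fields op=0x34:6|rd=3:4|imm=45:6 → word d0edh → d0 ed

BC B4 C8 6C BC 28 D0 ED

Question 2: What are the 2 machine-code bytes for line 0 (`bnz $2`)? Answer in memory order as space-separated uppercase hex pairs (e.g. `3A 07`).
08 02

0. bnz fields op=0x2:6|imm=2:10 → word 0802h → 08 02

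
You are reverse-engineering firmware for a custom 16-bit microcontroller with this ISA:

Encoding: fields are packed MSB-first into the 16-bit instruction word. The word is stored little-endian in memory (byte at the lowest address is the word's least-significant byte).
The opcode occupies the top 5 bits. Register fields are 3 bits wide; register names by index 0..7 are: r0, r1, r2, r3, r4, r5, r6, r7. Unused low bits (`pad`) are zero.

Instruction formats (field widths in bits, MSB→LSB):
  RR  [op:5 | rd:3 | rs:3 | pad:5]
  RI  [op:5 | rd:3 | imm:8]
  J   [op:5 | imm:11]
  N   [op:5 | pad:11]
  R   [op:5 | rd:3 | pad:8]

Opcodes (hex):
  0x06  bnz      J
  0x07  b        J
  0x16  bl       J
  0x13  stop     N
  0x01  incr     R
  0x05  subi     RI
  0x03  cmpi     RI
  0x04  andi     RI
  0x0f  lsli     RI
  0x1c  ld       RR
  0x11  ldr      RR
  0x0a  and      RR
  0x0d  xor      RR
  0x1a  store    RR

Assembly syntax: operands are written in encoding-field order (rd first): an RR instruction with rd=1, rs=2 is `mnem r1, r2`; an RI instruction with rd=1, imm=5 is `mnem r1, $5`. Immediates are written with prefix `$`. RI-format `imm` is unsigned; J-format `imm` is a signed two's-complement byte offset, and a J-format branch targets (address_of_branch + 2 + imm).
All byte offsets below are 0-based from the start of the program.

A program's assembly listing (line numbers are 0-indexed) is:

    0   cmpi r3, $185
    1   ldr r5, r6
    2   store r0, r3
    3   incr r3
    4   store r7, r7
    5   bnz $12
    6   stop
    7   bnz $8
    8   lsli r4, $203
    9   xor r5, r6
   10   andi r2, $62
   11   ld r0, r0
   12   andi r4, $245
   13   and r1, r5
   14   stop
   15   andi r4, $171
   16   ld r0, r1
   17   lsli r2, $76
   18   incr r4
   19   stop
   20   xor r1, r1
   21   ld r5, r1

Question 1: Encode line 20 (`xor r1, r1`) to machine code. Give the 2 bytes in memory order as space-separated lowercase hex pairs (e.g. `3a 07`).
line 20 (xor): pack op=0xd:5|rd=1:3|rs=1:3|pad=0:5 = 0x6920; little→ 20 69

20 69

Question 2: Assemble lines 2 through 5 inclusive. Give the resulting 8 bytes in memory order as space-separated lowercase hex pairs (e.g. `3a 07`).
60 d0 00 0b e0 d7 0c 30

line 2 (store): pack op=0x1a:5|rd=0:3|rs=3:3|pad=0:5 = 0xd060; little→ 60 d0
line 3 (incr): pack op=0x1:5|rd=3:3|pad=0:8 = 0x0b00; little→ 00 0b
line 4 (store): pack op=0x1a:5|rd=7:3|rs=7:3|pad=0:5 = 0xd7e0; little→ e0 d7
line 5 (bnz): pack op=0x6:5|imm=12:11 = 0x300c; little→ 0c 30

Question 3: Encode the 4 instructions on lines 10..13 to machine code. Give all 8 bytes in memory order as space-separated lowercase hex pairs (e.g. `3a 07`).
3e 22 00 e0 f5 24 a0 51

10. andi fields op=0x4:5|rd=2:3|imm=62:8 → word 223eh → 3e 22
11. ld fields op=0x1c:5|rd=0:3|rs=0:3|pad=0:5 → word e000h → 00 e0
12. andi fields op=0x4:5|rd=4:3|imm=245:8 → word 24f5h → f5 24
13. and fields op=0xa:5|rd=1:3|rs=5:3|pad=0:5 → word 51a0h → a0 51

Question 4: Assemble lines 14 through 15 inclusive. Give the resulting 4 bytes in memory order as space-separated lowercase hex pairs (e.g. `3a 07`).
14. stop fields op=0x13:5|pad=0:11 → word 9800h → 00 98
15. andi fields op=0x4:5|rd=4:3|imm=171:8 → word 24abh → ab 24

00 98 ab 24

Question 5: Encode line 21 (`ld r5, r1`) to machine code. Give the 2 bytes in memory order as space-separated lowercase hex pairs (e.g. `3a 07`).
20 e5

L21: ld op=0x1c:5|rd=5:3|rs=1:3|pad=0:5 ⇒ 0xe520 ⇒ little 20 e5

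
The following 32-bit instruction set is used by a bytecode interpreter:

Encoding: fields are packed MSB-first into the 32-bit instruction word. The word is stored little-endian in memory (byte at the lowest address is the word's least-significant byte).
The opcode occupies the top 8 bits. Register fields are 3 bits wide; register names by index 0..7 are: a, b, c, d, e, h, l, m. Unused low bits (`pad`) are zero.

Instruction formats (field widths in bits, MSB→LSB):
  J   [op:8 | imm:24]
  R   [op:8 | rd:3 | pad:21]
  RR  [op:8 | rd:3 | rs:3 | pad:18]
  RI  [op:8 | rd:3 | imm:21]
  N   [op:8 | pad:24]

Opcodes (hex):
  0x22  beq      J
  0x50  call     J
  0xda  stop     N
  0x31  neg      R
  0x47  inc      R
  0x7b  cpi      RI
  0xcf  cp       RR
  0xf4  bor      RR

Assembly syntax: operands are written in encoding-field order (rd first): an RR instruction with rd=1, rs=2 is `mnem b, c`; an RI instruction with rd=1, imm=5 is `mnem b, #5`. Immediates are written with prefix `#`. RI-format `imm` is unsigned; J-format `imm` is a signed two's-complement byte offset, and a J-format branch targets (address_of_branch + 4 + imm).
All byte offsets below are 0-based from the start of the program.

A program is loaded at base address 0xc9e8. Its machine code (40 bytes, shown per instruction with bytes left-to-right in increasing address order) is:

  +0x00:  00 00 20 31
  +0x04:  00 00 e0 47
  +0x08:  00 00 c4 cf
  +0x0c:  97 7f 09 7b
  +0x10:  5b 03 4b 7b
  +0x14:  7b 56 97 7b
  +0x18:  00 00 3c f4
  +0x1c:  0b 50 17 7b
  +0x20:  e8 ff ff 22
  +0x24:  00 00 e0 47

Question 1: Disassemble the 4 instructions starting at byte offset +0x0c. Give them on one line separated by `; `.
off 0x0c: read 97 7f 09 7b as little → 0x7b097f97
  op=0x7b097f97>>24=0x7b ⇒ cpi (RI)
  rd@[23:21]=0x0 ⇒ a
  imm@[20:0]=0x97f97 ⇒ #622487
off 0x10: read 5b 03 4b 7b as little → 0x7b4b035b
  op=0x7b4b035b>>24=0x7b ⇒ cpi (RI)
  rd@[23:21]=0x2 ⇒ c
  imm@[20:0]=0xb035b ⇒ #721755
off 0x14: read 7b 56 97 7b as little → 0x7b97567b
  op=0x7b97567b>>24=0x7b ⇒ cpi (RI)
  rd@[23:21]=0x4 ⇒ e
  imm@[20:0]=0x17567b ⇒ #1529467
off 0x18: read 00 00 3c f4 as little → 0xf43c0000
  op=0xf43c0000>>24=0xf4 ⇒ bor (RR)
  rd@[23:21]=0x1 ⇒ b
  rs@[20:18]=0x7 ⇒ m

cpi a, #622487; cpi c, #721755; cpi e, #1529467; bor b, m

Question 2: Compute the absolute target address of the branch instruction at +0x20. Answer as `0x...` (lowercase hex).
@+20  little-endian(e8 ff ff 22) = 0x22ffffe8
  op=0x22ffffe8>>24=0x22 ⇒ beq (J)
  [23:0] imm=16777192 (s24→-24) = #-24
  target = base 0xc9e8 + off 0x20 + 4 + imm -24 = 0xc9f4

0xc9f4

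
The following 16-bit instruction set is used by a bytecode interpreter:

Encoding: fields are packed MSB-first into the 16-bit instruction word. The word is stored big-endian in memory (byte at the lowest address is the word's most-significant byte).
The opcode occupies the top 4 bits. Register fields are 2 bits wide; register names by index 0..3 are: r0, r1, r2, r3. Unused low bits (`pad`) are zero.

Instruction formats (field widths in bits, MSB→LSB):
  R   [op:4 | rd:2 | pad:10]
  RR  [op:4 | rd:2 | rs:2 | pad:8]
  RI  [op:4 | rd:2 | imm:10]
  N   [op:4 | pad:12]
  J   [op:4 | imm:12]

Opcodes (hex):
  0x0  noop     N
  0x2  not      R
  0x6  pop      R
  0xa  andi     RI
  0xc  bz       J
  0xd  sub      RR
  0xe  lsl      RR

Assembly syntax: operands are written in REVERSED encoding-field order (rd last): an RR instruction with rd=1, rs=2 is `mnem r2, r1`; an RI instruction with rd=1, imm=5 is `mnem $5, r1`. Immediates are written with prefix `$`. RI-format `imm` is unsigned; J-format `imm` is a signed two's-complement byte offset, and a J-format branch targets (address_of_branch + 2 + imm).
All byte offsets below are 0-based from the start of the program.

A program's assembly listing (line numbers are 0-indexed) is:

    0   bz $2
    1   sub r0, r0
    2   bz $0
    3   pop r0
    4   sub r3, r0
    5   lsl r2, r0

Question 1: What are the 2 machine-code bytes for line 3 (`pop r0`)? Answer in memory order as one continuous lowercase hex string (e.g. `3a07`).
6000

line 3 (pop): pack op=0x6:4|rd=0:2|pad=0:10 = 0x6000; big→ 60 00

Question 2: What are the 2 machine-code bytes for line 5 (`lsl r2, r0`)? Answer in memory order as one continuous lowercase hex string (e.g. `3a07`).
e200

line 5 (lsl): pack op=0xe:4|rd=0:2|rs=2:2|pad=0:8 = 0xe200; big→ e2 00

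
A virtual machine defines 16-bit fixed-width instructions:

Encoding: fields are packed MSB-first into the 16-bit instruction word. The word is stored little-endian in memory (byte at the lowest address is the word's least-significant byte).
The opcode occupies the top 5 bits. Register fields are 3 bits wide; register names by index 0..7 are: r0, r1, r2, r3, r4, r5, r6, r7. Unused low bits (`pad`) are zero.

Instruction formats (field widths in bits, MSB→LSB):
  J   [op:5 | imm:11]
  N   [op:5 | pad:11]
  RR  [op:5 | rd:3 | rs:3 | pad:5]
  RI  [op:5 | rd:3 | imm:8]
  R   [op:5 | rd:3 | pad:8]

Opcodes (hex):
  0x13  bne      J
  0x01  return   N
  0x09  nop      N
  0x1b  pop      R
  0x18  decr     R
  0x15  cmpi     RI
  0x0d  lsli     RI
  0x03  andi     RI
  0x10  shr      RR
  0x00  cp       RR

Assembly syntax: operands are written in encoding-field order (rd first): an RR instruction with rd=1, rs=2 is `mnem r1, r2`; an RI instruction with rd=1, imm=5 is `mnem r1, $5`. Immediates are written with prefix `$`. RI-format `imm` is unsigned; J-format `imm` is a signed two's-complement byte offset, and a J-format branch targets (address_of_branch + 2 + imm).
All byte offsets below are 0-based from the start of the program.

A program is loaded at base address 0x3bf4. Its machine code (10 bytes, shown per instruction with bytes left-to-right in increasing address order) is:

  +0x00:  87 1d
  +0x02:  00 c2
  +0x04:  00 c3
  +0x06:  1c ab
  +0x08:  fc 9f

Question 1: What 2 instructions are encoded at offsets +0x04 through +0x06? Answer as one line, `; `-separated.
decr r3; cmpi r3, $28

off 0x04: read 00 c3 as little → 0xc300
  op=0xc300>>11=0x18 ⇒ decr (R)
  rd: (w>>8)&0x7=0x3 → r3
off 0x06: read 1c ab as little → 0xab1c
  op=0xab1c>>11=0x15 ⇒ cmpi (RI)
  rd: (w>>8)&0x7=0x3 → r3
  imm: (w>>0)&0xff=0x1c → $28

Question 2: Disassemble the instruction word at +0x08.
+0x08: fc 9f ⇒ word 0x9ffc (little)
  op=0x9ffc>>11=0x13 ⇒ bne (J)
  imm@[10:0]=0x7fc (s11→-4) ⇒ $-4

bne $-4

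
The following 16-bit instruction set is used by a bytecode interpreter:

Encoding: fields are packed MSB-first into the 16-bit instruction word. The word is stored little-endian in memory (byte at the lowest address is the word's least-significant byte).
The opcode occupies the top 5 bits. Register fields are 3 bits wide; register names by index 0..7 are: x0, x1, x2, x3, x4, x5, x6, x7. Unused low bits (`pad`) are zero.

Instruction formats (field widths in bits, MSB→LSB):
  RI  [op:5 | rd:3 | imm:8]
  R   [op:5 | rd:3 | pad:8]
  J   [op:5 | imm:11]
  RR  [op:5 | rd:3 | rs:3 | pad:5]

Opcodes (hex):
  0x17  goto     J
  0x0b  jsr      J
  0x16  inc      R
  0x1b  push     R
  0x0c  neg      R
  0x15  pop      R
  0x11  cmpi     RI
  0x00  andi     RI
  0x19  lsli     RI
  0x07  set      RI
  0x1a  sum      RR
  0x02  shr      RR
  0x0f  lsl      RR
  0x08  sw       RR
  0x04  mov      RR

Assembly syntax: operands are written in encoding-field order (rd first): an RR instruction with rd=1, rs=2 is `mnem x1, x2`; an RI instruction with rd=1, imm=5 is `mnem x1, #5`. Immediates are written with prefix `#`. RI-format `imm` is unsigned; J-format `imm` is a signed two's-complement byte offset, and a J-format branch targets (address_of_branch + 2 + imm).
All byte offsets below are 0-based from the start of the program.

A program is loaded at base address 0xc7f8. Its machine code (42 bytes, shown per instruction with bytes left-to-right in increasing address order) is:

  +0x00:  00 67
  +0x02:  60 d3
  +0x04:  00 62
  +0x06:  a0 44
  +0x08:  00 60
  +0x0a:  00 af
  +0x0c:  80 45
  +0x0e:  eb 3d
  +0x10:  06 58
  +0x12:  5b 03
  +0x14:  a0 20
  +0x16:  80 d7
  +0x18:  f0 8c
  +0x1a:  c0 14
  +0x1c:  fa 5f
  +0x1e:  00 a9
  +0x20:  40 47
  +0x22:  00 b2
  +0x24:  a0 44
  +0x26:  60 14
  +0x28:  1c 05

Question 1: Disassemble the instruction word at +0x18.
cmpi x4, #240

off 0x18: read f0 8c as little → 0x8cf0
  op=0x8cf0>>11=0x11 ⇒ cmpi (RI)
  rd: (w>>8)&0x7=0x4 → x4
  imm: (w>>0)&0xff=0xf0 → #240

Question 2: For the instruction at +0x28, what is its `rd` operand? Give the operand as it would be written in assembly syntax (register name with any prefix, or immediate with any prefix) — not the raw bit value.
@+28  little-endian(1c 05) = 0x051c
  op=0x051c>>11=0x0 ⇒ andi (RI)
  rd@[10:8]=0x5 ⇒ x5
  imm@[7:0]=0x1c ⇒ #28

x5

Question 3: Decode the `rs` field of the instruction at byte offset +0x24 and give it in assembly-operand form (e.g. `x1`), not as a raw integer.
off 0x24: read a0 44 as little → 0x44a0
  op=0x44a0>>11=0x8 ⇒ sw (RR)
  rd@[10:8]=0x4 ⇒ x4
  rs@[7:5]=0x5 ⇒ x5

x5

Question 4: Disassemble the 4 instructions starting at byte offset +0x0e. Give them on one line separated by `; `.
set x5, #235; jsr #6; andi x3, #91; mov x0, x5

[0e] eb 3d → 0x3deb
  opcode bits[15:11]=0x7: set/RI
  rd: (w>>8)&0x7=0x5 → x5
  imm: (w>>0)&0xff=0xeb → #235
[10] 06 58 → 0x5806
  opcode bits[15:11]=0xb: jsr/J
  imm: (w>>0)&0x7ff=0x6 → #6
[12] 5b 03 → 0x035b
  opcode bits[15:11]=0x0: andi/RI
  rd: (w>>8)&0x7=0x3 → x3
  imm: (w>>0)&0xff=0x5b → #91
[14] a0 20 → 0x20a0
  opcode bits[15:11]=0x4: mov/RR
  rd: (w>>8)&0x7=0x0 → x0
  rs: (w>>5)&0x7=0x5 → x5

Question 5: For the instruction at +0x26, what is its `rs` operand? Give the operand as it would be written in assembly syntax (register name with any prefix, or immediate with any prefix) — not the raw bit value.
x3

+0x26: 60 14 ⇒ word 0x1460 (little)
  op=0x1460>>11=0x2 ⇒ shr (RR)
  rd: (w>>8)&0x7=0x4 → x4
  rs: (w>>5)&0x7=0x3 → x3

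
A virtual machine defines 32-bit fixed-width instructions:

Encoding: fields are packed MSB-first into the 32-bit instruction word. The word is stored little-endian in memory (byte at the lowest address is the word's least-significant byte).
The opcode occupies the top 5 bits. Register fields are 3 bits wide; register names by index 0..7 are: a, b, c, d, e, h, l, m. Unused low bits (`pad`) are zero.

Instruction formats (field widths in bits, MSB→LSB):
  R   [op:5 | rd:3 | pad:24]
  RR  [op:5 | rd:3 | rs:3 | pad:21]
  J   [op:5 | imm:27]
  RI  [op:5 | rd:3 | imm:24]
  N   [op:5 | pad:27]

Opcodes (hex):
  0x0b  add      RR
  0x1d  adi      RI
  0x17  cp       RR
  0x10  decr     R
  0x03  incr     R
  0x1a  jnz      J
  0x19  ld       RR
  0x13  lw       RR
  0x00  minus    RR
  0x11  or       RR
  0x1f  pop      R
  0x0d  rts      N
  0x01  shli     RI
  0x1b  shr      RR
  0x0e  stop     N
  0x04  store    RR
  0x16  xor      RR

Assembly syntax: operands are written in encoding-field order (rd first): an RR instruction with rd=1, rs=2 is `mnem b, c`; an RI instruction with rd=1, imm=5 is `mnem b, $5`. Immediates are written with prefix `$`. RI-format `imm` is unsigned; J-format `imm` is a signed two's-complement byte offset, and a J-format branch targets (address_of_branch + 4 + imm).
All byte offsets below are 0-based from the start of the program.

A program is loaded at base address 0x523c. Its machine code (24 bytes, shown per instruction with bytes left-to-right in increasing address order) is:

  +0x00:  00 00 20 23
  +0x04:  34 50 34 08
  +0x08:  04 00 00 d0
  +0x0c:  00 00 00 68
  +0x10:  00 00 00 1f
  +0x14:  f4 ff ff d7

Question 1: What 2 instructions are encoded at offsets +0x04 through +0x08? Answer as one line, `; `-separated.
shli a, $3428404; jnz $4

off 0x04: read 34 50 34 08 as little → 0x08345034
  top 5b → 0x1 → shli [RI]
  rd: (w>>24)&0x7=0x0 → a
  imm: (w>>0)&0xffffff=0x345034 → $3428404
off 0x08: read 04 00 00 d0 as little → 0xd0000004
  top 5b → 0x1a → jnz [J]
  imm: (w>>0)&0x7ffffff=0x4 → $4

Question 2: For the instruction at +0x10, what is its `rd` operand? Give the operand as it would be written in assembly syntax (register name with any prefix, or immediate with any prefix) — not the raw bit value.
off 0x10: read 00 00 00 1f as little → 0x1f000000
  op=0x1f000000>>27=0x3 ⇒ incr (R)
  [26:24] rd=7 = m

m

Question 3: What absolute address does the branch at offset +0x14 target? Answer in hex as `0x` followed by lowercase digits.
off 0x14: read f4 ff ff d7 as little → 0xd7fffff4
  op=0xd7fffff4>>27=0x1a ⇒ jnz (J)
  [26:0] imm=134217716 (s27→-12) = $-12
  target = base 0x523c + off 0x14 + 4 + imm -12 = 0x5248

0x5248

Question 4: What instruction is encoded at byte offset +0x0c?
rts

off 0x0c: read 00 00 00 68 as little → 0x68000000
  opcode bits[31:27]=0xd: rts/N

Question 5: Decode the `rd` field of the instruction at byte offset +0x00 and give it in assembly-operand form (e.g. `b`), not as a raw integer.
off 0x00: read 00 00 20 23 as little → 0x23200000
  opcode bits[31:27]=0x4: store/RR
  rd@[26:24]=0x3 ⇒ d
  rs@[23:21]=0x1 ⇒ b

d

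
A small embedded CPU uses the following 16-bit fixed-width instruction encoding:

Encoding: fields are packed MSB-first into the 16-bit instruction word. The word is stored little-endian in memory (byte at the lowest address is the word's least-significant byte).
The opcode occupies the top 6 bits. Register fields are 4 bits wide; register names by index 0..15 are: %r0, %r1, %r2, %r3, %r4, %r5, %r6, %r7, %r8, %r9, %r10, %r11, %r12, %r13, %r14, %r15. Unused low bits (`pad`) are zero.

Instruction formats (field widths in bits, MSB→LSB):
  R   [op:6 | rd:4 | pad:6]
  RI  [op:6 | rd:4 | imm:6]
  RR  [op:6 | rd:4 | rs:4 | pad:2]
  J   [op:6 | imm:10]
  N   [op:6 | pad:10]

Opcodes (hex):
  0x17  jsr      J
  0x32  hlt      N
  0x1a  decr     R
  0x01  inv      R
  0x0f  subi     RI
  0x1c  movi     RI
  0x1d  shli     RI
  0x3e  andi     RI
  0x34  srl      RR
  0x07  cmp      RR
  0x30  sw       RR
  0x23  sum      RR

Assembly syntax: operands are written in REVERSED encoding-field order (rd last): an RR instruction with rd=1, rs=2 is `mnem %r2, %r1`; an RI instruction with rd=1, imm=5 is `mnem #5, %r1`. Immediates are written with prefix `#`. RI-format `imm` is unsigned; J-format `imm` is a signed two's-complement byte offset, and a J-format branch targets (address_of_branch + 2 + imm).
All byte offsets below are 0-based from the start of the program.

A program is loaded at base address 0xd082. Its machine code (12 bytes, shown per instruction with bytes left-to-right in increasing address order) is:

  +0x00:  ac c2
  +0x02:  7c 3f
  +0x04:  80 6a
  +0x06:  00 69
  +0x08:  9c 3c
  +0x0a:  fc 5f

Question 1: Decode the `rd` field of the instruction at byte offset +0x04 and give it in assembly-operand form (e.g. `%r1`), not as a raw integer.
off 0x04: read 80 6a as little → 0x6a80
  op=0x6a80>>10=0x1a ⇒ decr (R)
  rd: (w>>6)&0xf=0xa → %r10

%r10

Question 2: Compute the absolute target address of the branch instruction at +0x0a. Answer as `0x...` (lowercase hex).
off 0x0a: read fc 5f as little → 0x5ffc
  opcode bits[15:10]=0x17: jsr/J
  imm: (w>>0)&0x3ff=0x3fc (s10→-4) → #-4
  target = base 0xd082 + off 0x0a + 2 + imm -4 = 0xd08a

0xd08a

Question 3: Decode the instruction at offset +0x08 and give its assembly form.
+0x08: 9c 3c ⇒ word 0x3c9c (little)
  opcode bits[15:10]=0xf: subi/RI
  rd: (w>>6)&0xf=0x2 → %r2
  imm: (w>>0)&0x3f=0x1c → #28

subi #28, %r2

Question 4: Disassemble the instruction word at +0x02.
subi #60, %r13

off 0x02: read 7c 3f as little → 0x3f7c
  top 6b → 0xf → subi [RI]
  rd: (w>>6)&0xf=0xd → %r13
  imm: (w>>0)&0x3f=0x3c → #60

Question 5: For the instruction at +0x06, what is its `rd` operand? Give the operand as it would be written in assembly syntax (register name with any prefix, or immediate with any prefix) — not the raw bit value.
+0x06: 00 69 ⇒ word 0x6900 (little)
  opcode bits[15:10]=0x1a: decr/R
  [9:6] rd=4 = %r4

%r4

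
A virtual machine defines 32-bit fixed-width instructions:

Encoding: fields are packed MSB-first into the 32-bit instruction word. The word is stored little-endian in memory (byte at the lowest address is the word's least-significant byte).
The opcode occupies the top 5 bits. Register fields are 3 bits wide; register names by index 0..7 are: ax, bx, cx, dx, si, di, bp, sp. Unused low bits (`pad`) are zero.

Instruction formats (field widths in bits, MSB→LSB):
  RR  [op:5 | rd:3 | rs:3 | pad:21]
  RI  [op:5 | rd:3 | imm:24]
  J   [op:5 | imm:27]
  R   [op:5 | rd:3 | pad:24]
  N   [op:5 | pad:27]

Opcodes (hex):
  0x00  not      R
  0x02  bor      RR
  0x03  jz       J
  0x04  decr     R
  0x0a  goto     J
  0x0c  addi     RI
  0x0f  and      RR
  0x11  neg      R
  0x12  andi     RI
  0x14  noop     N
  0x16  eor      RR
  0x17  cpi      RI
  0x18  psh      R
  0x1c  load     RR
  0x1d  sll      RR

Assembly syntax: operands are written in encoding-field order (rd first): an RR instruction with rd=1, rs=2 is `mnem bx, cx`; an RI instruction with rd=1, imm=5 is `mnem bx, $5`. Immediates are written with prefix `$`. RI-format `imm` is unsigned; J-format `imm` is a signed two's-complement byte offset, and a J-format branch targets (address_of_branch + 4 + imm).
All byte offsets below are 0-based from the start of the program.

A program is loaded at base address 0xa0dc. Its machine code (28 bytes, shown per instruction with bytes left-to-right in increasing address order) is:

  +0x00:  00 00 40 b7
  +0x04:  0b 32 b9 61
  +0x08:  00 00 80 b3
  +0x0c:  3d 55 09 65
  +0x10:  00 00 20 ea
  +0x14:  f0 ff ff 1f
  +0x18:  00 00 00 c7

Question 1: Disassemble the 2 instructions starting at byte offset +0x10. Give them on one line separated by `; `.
sll cx, bx; jz $-16

[10] 00 00 20 ea → 0xea200000
  top 5b → 0x1d → sll [RR]
  [26:24] rd=2 = cx
  [23:21] rs=1 = bx
[14] f0 ff ff 1f → 0x1ffffff0
  top 5b → 0x3 → jz [J]
  [26:0] imm=134217712 (s27→-16) = $-16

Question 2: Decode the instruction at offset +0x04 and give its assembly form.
off 0x04: read 0b 32 b9 61 as little → 0x61b9320b
  top 5b → 0xc → addi [RI]
  rd: (w>>24)&0x7=0x1 → bx
  imm: (w>>0)&0xffffff=0xb9320b → $12136971

addi bx, $12136971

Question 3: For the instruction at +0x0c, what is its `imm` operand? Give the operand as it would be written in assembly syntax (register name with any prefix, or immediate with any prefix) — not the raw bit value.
[0c] 3d 55 09 65 → 0x6509553d
  op=0x6509553d>>27=0xc ⇒ addi (RI)
  rd: (w>>24)&0x7=0x5 → di
  imm: (w>>0)&0xffffff=0x9553d → $611645

$611645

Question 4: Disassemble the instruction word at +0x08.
eor dx, si

+0x08: 00 00 80 b3 ⇒ word 0xb3800000 (little)
  opcode bits[31:27]=0x16: eor/RR
  rd: (w>>24)&0x7=0x3 → dx
  rs: (w>>21)&0x7=0x4 → si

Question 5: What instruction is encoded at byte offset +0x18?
@+18  little-endian(00 00 00 c7) = 0xc7000000
  op=0xc7000000>>27=0x18 ⇒ psh (R)
  [26:24] rd=7 = sp

psh sp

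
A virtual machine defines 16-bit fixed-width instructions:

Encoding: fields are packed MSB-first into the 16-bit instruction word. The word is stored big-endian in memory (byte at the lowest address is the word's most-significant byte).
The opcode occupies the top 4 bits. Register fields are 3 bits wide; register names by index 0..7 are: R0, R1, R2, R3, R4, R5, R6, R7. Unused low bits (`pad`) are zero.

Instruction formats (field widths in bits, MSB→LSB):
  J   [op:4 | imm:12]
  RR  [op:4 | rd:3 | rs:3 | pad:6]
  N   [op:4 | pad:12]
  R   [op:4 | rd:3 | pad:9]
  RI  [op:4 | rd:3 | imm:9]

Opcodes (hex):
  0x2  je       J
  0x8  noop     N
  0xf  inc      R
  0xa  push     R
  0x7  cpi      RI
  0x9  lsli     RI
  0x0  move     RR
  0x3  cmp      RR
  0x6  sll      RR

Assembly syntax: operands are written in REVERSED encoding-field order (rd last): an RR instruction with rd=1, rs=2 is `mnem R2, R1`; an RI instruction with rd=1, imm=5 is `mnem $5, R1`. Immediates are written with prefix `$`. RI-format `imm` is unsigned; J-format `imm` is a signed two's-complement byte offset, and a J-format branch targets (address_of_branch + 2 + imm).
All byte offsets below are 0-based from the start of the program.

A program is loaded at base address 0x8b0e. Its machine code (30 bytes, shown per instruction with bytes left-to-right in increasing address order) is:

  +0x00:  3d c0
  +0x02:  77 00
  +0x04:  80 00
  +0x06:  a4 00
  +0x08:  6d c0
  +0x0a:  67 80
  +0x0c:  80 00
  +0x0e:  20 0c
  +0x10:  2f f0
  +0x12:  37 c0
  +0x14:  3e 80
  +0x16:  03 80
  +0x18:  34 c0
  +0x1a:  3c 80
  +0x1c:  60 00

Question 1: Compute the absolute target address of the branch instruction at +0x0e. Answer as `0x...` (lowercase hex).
[0e] 20 0c → 0x200c
  top 4b → 0x2 → je [J]
  imm@[11:0]=0xc ⇒ $12
  target = base 0x8b0e + off 0x0e + 2 + imm 12 = 0x8b2a

0x8b2a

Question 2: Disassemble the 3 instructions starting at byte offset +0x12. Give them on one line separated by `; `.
cmp R7, R3; cmp R2, R7; move R6, R1

@+12  big-endian(37 c0) = 0x37c0
  top 4b → 0x3 → cmp [RR]
  rd@[11:9]=0x3 ⇒ R3
  rs@[8:6]=0x7 ⇒ R7
@+14  big-endian(3e 80) = 0x3e80
  top 4b → 0x3 → cmp [RR]
  rd@[11:9]=0x7 ⇒ R7
  rs@[8:6]=0x2 ⇒ R2
@+16  big-endian(03 80) = 0x0380
  top 4b → 0x0 → move [RR]
  rd@[11:9]=0x1 ⇒ R1
  rs@[8:6]=0x6 ⇒ R6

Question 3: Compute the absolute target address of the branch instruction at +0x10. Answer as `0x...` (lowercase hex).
0x8b10

+0x10: 2f f0 ⇒ word 0x2ff0 (big)
  op=0x2ff0>>12=0x2 ⇒ je (J)
  imm: (w>>0)&0xfff=0xff0 (s12→-16) → $-16
  target = base 0x8b0e + off 0x10 + 2 + imm -16 = 0x8b10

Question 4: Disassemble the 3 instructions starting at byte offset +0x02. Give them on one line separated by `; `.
cpi $256, R3; noop; push R2

+0x02: 77 00 ⇒ word 0x7700 (big)
  opcode bits[15:12]=0x7: cpi/RI
  [11:9] rd=3 = R3
  [8:0] imm=256 = $256
+0x04: 80 00 ⇒ word 0x8000 (big)
  opcode bits[15:12]=0x8: noop/N
+0x06: a4 00 ⇒ word 0xa400 (big)
  opcode bits[15:12]=0xa: push/R
  [11:9] rd=2 = R2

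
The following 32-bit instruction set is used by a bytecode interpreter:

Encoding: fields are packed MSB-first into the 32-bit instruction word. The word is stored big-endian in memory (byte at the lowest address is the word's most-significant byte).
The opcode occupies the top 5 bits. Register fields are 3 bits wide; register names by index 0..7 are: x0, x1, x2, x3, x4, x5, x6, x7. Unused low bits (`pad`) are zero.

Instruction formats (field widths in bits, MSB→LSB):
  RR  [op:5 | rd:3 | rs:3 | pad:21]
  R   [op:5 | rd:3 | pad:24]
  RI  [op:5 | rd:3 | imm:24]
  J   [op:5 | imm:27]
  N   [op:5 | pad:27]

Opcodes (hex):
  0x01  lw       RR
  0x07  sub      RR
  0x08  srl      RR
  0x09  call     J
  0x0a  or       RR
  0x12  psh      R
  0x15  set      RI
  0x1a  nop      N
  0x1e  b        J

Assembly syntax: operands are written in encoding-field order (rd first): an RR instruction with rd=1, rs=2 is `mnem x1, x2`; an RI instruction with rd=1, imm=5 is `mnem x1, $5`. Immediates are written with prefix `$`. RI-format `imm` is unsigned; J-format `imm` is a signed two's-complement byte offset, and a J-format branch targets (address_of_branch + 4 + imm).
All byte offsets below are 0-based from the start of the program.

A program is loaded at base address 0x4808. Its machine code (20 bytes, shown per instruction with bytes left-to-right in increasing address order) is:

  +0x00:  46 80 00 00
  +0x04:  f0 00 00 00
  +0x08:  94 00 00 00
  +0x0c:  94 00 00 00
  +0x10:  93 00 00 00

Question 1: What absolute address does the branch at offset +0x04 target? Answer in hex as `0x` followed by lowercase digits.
0x4810

[04] f0 00 00 00 → 0xf0000000
  top 5b → 0x1e → b [J]
  imm@[26:0]=0x0 ⇒ $0
  target = base 0x4808 + off 0x04 + 4 + imm 0 = 0x4810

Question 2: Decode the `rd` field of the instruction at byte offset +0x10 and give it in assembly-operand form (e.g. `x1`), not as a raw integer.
x3

[10] 93 00 00 00 → 0x93000000
  op=0x93000000>>27=0x12 ⇒ psh (R)
  rd@[26:24]=0x3 ⇒ x3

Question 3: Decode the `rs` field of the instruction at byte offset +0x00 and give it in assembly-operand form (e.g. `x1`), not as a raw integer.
off 0x00: read 46 80 00 00 as big → 0x46800000
  opcode bits[31:27]=0x8: srl/RR
  [26:24] rd=6 = x6
  [23:21] rs=4 = x4

x4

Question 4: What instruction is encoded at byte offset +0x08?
psh x4

@+08  big-endian(94 00 00 00) = 0x94000000
  opcode bits[31:27]=0x12: psh/R
  rd: (w>>24)&0x7=0x4 → x4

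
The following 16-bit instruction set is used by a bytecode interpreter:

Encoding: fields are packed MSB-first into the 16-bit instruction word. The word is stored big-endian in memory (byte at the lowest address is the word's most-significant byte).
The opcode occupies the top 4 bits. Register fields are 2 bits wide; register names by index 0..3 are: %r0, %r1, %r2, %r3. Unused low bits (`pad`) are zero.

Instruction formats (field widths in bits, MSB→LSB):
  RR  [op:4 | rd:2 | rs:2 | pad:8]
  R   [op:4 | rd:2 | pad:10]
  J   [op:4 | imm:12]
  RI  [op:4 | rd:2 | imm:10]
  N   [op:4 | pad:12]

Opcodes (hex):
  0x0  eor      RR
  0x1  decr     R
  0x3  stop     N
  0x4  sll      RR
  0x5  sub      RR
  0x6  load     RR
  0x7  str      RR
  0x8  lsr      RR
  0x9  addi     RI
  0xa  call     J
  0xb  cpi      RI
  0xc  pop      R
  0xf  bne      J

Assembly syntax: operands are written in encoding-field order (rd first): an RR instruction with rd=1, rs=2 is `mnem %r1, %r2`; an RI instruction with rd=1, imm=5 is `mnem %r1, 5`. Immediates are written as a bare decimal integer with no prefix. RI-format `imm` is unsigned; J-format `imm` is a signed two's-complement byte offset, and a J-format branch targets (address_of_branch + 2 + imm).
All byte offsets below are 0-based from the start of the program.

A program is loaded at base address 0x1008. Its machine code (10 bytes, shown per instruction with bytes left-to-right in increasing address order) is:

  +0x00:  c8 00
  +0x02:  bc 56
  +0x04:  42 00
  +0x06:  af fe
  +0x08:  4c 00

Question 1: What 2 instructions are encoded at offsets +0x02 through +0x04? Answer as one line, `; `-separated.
cpi %r3, 86; sll %r0, %r2

+0x02: bc 56 ⇒ word 0xbc56 (big)
  top 4b → 0xb → cpi [RI]
  [11:10] rd=3 = %r3
  [9:0] imm=86 = 86
+0x04: 42 00 ⇒ word 0x4200 (big)
  top 4b → 0x4 → sll [RR]
  [11:10] rd=0 = %r0
  [9:8] rs=2 = %r2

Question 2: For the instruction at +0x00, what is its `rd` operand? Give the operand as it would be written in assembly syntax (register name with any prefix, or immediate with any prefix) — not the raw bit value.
@+00  big-endian(c8 00) = 0xc800
  top 4b → 0xc → pop [R]
  rd: (w>>10)&0x3=0x2 → %r2

%r2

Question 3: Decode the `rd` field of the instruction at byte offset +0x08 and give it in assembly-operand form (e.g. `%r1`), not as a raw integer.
off 0x08: read 4c 00 as big → 0x4c00
  opcode bits[15:12]=0x4: sll/RR
  rd@[11:10]=0x3 ⇒ %r3
  rs@[9:8]=0x0 ⇒ %r0

%r3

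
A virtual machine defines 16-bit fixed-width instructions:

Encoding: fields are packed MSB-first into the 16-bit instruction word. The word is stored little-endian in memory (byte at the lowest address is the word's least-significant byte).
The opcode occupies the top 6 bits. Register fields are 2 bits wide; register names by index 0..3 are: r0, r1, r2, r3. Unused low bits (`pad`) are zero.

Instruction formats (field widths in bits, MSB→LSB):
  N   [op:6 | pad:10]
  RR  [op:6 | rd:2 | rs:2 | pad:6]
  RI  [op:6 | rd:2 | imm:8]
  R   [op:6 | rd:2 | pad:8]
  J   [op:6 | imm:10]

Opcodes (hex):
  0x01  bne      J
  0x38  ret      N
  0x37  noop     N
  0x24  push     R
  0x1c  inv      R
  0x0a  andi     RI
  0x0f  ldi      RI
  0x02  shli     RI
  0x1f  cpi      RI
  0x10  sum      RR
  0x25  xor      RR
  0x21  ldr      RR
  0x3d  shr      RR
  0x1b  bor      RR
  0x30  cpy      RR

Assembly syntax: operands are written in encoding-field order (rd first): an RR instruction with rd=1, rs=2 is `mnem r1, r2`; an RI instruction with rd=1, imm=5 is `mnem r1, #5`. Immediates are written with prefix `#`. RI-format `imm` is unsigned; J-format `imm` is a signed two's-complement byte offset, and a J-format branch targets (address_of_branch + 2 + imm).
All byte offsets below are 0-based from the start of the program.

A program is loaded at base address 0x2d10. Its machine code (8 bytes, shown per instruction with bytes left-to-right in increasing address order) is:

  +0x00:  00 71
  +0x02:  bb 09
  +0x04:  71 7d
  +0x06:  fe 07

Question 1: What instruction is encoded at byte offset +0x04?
cpi r1, #113

off 0x04: read 71 7d as little → 0x7d71
  op=0x7d71>>10=0x1f ⇒ cpi (RI)
  rd@[9:8]=0x1 ⇒ r1
  imm@[7:0]=0x71 ⇒ #113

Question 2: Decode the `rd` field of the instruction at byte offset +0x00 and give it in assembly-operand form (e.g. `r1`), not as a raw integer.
r1

[00] 00 71 → 0x7100
  top 6b → 0x1c → inv [R]
  rd: (w>>8)&0x3=0x1 → r1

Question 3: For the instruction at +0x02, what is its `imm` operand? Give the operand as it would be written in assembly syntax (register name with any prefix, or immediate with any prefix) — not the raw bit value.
@+02  little-endian(bb 09) = 0x09bb
  opcode bits[15:10]=0x2: shli/RI
  rd@[9:8]=0x1 ⇒ r1
  imm@[7:0]=0xbb ⇒ #187

#187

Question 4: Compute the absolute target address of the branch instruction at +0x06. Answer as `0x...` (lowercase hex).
off 0x06: read fe 07 as little → 0x07fe
  op=0x07fe>>10=0x1 ⇒ bne (J)
  [9:0] imm=1022 (s10→-2) = #-2
  target = base 0x2d10 + off 0x06 + 2 + imm -2 = 0x2d16

0x2d16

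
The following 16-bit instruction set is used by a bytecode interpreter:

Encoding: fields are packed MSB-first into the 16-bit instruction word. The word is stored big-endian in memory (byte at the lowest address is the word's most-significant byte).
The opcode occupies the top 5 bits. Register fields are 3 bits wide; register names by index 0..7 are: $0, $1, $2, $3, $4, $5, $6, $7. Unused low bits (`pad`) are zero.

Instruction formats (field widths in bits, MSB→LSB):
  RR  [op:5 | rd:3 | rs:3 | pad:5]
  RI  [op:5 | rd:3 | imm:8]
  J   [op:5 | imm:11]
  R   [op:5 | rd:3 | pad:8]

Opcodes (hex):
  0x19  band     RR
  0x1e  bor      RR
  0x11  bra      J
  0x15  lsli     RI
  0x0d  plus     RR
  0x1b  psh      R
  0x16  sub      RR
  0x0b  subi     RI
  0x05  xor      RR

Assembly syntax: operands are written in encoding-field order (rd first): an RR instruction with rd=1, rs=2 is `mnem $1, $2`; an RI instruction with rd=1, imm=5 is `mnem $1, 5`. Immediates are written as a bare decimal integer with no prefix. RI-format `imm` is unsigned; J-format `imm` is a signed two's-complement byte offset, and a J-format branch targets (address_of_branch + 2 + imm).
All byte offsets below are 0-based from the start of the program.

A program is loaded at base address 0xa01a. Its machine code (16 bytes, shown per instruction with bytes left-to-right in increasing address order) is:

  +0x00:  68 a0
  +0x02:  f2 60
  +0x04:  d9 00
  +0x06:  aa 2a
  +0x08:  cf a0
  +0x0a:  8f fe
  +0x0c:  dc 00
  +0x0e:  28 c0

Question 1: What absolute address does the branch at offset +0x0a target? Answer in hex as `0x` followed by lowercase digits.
[0a] 8f fe → 0x8ffe
  top 5b → 0x11 → bra [J]
  [10:0] imm=2046 (s11→-2) = -2
  target = base 0xa01a + off 0x0a + 2 + imm -2 = 0xa024

0xa024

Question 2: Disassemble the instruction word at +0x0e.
xor $0, $6

off 0x0e: read 28 c0 as big → 0x28c0
  top 5b → 0x5 → xor [RR]
  rd@[10:8]=0x0 ⇒ $0
  rs@[7:5]=0x6 ⇒ $6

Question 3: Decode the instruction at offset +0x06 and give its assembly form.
lsli $2, 42

@+06  big-endian(aa 2a) = 0xaa2a
  top 5b → 0x15 → lsli [RI]
  rd: (w>>8)&0x7=0x2 → $2
  imm: (w>>0)&0xff=0x2a → 42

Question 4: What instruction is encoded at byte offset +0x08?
off 0x08: read cf a0 as big → 0xcfa0
  op=0xcfa0>>11=0x19 ⇒ band (RR)
  rd: (w>>8)&0x7=0x7 → $7
  rs: (w>>5)&0x7=0x5 → $5

band $7, $5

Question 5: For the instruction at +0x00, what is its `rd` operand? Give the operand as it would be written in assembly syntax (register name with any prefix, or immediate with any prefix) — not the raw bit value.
off 0x00: read 68 a0 as big → 0x68a0
  top 5b → 0xd → plus [RR]
  rd: (w>>8)&0x7=0x0 → $0
  rs: (w>>5)&0x7=0x5 → $5

$0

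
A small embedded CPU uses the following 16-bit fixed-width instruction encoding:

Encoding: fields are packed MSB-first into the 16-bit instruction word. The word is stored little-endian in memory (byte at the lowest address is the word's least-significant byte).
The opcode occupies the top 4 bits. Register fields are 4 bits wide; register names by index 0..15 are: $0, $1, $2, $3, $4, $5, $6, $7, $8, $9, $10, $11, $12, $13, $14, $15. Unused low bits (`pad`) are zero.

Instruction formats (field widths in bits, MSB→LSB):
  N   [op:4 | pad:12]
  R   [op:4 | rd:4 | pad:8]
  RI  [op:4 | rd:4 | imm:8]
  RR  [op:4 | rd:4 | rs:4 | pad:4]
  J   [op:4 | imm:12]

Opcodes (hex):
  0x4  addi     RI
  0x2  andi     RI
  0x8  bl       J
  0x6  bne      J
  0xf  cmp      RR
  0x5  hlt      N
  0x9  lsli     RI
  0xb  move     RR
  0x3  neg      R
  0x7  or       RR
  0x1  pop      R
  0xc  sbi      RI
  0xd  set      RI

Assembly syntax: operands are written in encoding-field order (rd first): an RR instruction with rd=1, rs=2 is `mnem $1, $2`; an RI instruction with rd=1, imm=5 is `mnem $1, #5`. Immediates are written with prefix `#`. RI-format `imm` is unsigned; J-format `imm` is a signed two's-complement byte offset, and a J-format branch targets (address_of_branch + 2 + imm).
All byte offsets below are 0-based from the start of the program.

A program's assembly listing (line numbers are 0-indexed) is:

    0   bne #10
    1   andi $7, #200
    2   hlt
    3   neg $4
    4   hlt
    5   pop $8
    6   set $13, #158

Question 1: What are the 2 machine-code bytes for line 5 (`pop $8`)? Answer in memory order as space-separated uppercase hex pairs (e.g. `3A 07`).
5. pop fields op=0x1:4|rd=8:4|pad=0:8 → word 1800h → 00 18

00 18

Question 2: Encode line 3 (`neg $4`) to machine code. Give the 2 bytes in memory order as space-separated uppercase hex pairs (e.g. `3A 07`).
L3: neg op=0x3:4|rd=4:4|pad=0:8 ⇒ 0x3400 ⇒ little 00 34

00 34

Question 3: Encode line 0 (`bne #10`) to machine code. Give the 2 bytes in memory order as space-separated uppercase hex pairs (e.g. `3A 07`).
line 0 (bne): pack op=0x6:4|imm=10:12 = 0x600a; little→ 0a 60

0A 60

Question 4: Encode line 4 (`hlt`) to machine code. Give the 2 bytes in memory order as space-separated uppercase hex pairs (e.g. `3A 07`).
L4: hlt op=0x5:4|pad=0:12 ⇒ 0x5000 ⇒ little 00 50

00 50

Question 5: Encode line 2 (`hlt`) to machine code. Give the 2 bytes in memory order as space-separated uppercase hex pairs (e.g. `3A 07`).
00 50

line 2 (hlt): pack op=0x5:4|pad=0:12 = 0x5000; little→ 00 50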